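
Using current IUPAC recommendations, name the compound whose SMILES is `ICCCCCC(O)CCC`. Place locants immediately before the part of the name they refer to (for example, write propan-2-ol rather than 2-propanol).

9-iodononan-4-ol

Counting along the main chain through the –OH group gives 9 carbons: the parent is nonane.
The principal characteristic group is an alcohol (–OH), named with the suffix -ol.
Choose the numbering such that numbering from this end puts the hydroxyl group at C-4 rather than C-6.
With this numbering: the hydroxyl at C-4; an iodo group at C-9.
The name is 9-iodononan-4-ol.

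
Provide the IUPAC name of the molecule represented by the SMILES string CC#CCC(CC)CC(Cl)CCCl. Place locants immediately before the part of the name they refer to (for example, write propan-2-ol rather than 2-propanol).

Counting along the main chain through the multiple bond gives 9 carbons: the parent is nonane.
There is one C≡C triple bond, indicated by the ending -yne.
Number the chain so that numbering from this end puts the triple bond at C-2 rather than C-7.
This places the triple bond between C-2 and C-3; chloro groups at C-7 and C-9; an ethyl group at C-5.
Prefixes are listed alphabetically: chloro, ethyl.
The name is 7,9-dichloro-5-ethylnon-2-yne.

7,9-dichloro-5-ethylnon-2-yne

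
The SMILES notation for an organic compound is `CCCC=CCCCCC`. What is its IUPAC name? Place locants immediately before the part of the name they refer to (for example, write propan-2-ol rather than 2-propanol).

Counting along the main chain through the multiple bond gives 10 carbons: the parent is decane.
The chain contains a C=C double bond, so the unsaturation ending is -ene.
The numbering direction is chosen so that numbering from this end puts the double bond at C-4 rather than C-6.
That gives the double bond between C-4 and C-5.
Putting it together: dec-4-ene.

dec-4-ene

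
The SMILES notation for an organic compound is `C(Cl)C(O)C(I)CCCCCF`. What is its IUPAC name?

The longest chain bearing the –OH group is 8 carbons long (octane).
An alcohol (–OH) is the principal characteristic group, giving the suffix -ol.
Choose the numbering such that numbering from this end puts the hydroxyl group at C-2 rather than C-7.
This places the hydroxyl at C-2; a chloro group at C-1; a fluoro group at C-8; an iodo group at C-3.
Prefixes are listed alphabetically: chloro, fluoro, iodo.
Putting it together: 1-chloro-8-fluoro-3-iodooctan-2-ol.

1-chloro-8-fluoro-3-iodooctan-2-ol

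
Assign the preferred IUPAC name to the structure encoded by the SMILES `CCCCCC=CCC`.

non-3-ene

The longest carbon chain that includes the multiple bond has 9 carbons, so the parent hydride is nonane.
The chain contains a C=C double bond, so the unsaturation ending is -ene.
Number the chain so that numbering from this end puts the double bond at C-3 rather than C-6.
This places the double bond between C-3 and C-4.
Assembling the pieces gives non-3-ene.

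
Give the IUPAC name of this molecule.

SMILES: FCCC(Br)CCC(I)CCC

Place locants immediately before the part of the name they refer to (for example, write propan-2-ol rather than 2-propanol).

The longest continuous carbon chain has 9 atoms, so the parent hydride is nonane.
The numbering direction is chosen so that the substituent locant set {1,3,6} is lower than {4,7,9} at the first point of difference.
With this numbering: a bromo group at C-3; a fluoro group at C-1; an iodo group at C-6.
Prefixes are listed alphabetically: bromo, fluoro, iodo.
Assembling the pieces gives 3-bromo-1-fluoro-6-iodononane.

3-bromo-1-fluoro-6-iodononane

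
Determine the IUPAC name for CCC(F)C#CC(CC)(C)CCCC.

6-ethyl-3-fluoro-6-methyldec-4-yne

Counting along the main chain through the multiple bond gives 10 carbons: the parent is decane.
A C≡C triple bond in the chain gives the infix -yne-.
The numbering direction is chosen so that numbering from this end puts the triple bond at C-4 rather than C-6.
With this numbering: the triple bond between C-4 and C-5; an ethyl group at C-6; a fluoro group at C-3; a methyl group at C-6.
Prefixes are listed alphabetically: ethyl, fluoro, methyl.
Assembling the pieces gives 6-ethyl-3-fluoro-6-methyldec-4-yne.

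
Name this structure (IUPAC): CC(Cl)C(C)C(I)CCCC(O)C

8-chloro-6-iodo-7-methylnonan-2-ol

The longest carbon chain that includes the –OH group has 9 carbons, so the parent hydride is nonane.
The principal characteristic group is an alcohol (–OH), named with the suffix -ol.
The numbering direction is chosen so that numbering from this end puts the hydroxyl group at C-2 rather than C-8.
This places the hydroxyl at C-2; a chloro group at C-8; an iodo group at C-6; a methyl group at C-7.
Prefixes are listed alphabetically: chloro, iodo, methyl.
Putting it together: 8-chloro-6-iodo-7-methylnonan-2-ol.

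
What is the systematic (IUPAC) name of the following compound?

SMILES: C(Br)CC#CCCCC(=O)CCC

Counting along the main chain through the carbonyl and the multiple bond gives 11 carbons: the parent is undecane.
A ketone (C=O on an internal carbon) is the principal characteristic group, giving the suffix -one.
The chain contains a C≡C triple bond, so the unsaturation ending is -yne.
Number the chain so that numbering from this end puts the carbonyl group at C-4 rather than C-8.
This places the carbonyl at C-4; the triple bond between C-8 and C-9; a bromo group at C-11.
Putting it together: 11-bromoundec-8-yn-4-one.

11-bromoundec-8-yn-4-one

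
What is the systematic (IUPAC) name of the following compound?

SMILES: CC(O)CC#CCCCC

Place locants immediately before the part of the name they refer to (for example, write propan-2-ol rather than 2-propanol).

non-4-yn-2-ol

The longest chain bearing the –OH group and the multiple bond is 9 carbons long (nonane).
The principal characteristic group is an alcohol (–OH), named with the suffix -ol.
The chain contains a C≡C triple bond, so the unsaturation ending is -yne.
The numbering direction is chosen so that numbering from this end puts the hydroxyl group at C-2 rather than C-8.
That gives the hydroxyl at C-2; the triple bond between C-4 and C-5.
Putting it together: non-4-yn-2-ol.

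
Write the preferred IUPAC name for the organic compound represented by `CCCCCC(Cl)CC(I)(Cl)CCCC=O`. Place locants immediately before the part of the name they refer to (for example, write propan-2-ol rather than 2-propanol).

5,7-dichloro-5-iodododecanal

The longest carbon chain that includes the –CHO group has 12 carbons, so the parent hydride is dodecane.
An aldehyde (terminal –CHO) is the principal characteristic group, giving the suffix -al.
Choose the numbering such that the aldehyde carbon is C-1 by definition.
That gives chloro groups at C-5 and C-7; an iodo group at C-5.
Prefixes are listed alphabetically: chloro, iodo.
Putting it together: 5,7-dichloro-5-iodododecanal.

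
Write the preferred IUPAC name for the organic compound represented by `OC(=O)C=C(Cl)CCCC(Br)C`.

7-bromo-3-chlorooct-2-enoic acid

The longest chain bearing the –COOH group and the multiple bond is 8 carbons long (octane).
The principal characteristic group is a carboxylic acid (terminal –COOH), named with the suffix -oic acid.
The chain contains a C=C double bond, so the unsaturation ending is -ene.
The numbering direction is chosen so that the carboxylic acid carbon is C-1 by definition.
This places the double bond between C-2 and C-3; a bromo group at C-7; a chloro group at C-3.
Substituent prefixes are cited in alphabetical order (multiplying prefixes like di-/tri- are ignored for ordering).
The name is 7-bromo-3-chlorooct-2-enoic acid.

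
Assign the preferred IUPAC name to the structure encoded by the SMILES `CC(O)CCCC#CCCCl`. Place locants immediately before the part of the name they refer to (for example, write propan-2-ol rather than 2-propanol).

Counting along the main chain through the –OH group and the multiple bond gives 9 carbons: the parent is nonane.
The highest-priority functional group is an alcohol (–OH), so the name ends in -ol.
A C≡C triple bond in the chain gives the infix -yne-.
Number the chain so that numbering from this end puts the hydroxyl group at C-2 rather than C-8.
That gives the hydroxyl at C-2; the triple bond between C-6 and C-7; a chloro group at C-9.
The name is 9-chloronon-6-yn-2-ol.

9-chloronon-6-yn-2-ol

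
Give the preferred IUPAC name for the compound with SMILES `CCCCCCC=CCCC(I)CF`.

The longest carbon chain that includes the multiple bond has 12 carbons, so the parent hydride is dodecane.
There is one C=C double bond, indicated by the ending -ene.
Choose the numbering such that numbering from this end puts the double bond at C-5 rather than C-7.
With this numbering: the double bond between C-5 and C-6; a fluoro group at C-1; an iodo group at C-2.
The substituents are ordered alphabetically, ignoring any di-/tri- multipliers.
Putting it together: 1-fluoro-2-iodododec-5-ene.

1-fluoro-2-iodododec-5-ene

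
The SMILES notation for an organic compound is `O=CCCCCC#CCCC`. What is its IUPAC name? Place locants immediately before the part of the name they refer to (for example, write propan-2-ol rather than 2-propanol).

The longest carbon chain that includes the –CHO group and the multiple bond has 10 carbons, so the parent hydride is decane.
The principal characteristic group is an aldehyde (terminal –CHO), named with the suffix -al.
There is one C≡C triple bond, indicated by the ending -yne.
Choose the numbering such that the aldehyde carbon is C-1 by definition.
With this numbering: the triple bond between C-6 and C-7.
Putting it together: dec-6-ynal.

dec-6-ynal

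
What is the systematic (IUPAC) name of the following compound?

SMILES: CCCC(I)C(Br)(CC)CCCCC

The longest carbon chain is 10 atoms: the parent is decane.
The numbering direction is chosen so that the substituent locant set {4,5,5} is lower than {6,6,7} at the first point of difference.
With this numbering: a bromo group at C-5; an ethyl group at C-5; an iodo group at C-4.
Prefixes are listed alphabetically: bromo, ethyl, iodo.
Putting it together: 5-bromo-5-ethyl-4-iododecane.

5-bromo-5-ethyl-4-iododecane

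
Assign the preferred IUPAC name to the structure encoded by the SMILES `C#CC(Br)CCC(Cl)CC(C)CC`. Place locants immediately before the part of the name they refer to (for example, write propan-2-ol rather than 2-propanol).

3-bromo-6-chloro-8-methyldec-1-yne

Counting along the main chain through the multiple bond gives 10 carbons: the parent is decane.
A C≡C triple bond in the chain gives the infix -yne-.
The numbering direction is chosen so that numbering from this end puts the triple bond at C-1 rather than C-9.
With this numbering: the triple bond between C-1 and C-2; a bromo group at C-3; a chloro group at C-6; a methyl group at C-8.
The substituents are ordered alphabetically, ignoring any di-/tri- multipliers.
Assembling the pieces gives 3-bromo-6-chloro-8-methyldec-1-yne.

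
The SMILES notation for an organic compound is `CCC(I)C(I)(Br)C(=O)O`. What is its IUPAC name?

2-bromo-2,3-diiodopentanoic acid

Counting along the main chain through the –COOH group gives 5 carbons: the parent is pentane.
The highest-priority functional group is a carboxylic acid (terminal –COOH), so the name ends in -oic acid.
The numbering direction is chosen so that the carboxylic acid carbon is C-1 by definition.
This places a bromo group at C-2; iodo groups at C-2 and C-3.
Substituent prefixes are cited in alphabetical order (multiplying prefixes like di-/tri- are ignored for ordering).
Assembling the pieces gives 2-bromo-2,3-diiodopentanoic acid.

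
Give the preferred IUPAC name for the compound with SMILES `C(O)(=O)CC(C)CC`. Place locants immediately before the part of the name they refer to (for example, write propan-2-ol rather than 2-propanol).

The longest chain bearing the –COOH group is 5 carbons long (pentane).
The principal characteristic group is a carboxylic acid (terminal –COOH), named with the suffix -oic acid.
Number the chain so that the carboxylic acid carbon is C-1 by definition.
That gives a methyl group at C-3.
Assembling the pieces gives 3-methylpentanoic acid.

3-methylpentanoic acid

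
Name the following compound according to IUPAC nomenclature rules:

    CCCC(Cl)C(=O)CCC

The longest chain bearing the carbonyl is 8 carbons long (octane).
A ketone (C=O on an internal carbon) is the principal characteristic group, giving the suffix -one.
Number the chain so that numbering from this end puts the carbonyl group at C-4 rather than C-5.
This places the carbonyl at C-4; a chloro group at C-5.
Assembling the pieces gives 5-chlorooctan-4-one.

5-chlorooctan-4-one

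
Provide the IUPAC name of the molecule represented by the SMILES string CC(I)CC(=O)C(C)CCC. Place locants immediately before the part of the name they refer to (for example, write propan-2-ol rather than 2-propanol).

2-iodo-5-methyloctan-4-one

Counting along the main chain through the carbonyl gives 8 carbons: the parent is octane.
The highest-priority functional group is a ketone (C=O on an internal carbon), so the name ends in -one.
Choose the numbering such that numbering from this end puts the carbonyl group at C-4 rather than C-5.
With this numbering: the carbonyl at C-4; an iodo group at C-2; a methyl group at C-5.
Prefixes are listed alphabetically: iodo, methyl.
The name is 2-iodo-5-methyloctan-4-one.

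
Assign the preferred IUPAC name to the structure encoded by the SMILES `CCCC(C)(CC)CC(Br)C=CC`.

4-bromo-6-ethyl-6-methylnon-2-ene

Counting along the main chain through the multiple bond gives 9 carbons: the parent is nonane.
A C=C double bond in the chain gives the infix -ene-.
Choose the numbering such that numbering from this end puts the double bond at C-2 rather than C-7.
With this numbering: the double bond between C-2 and C-3; a bromo group at C-4; an ethyl group at C-6; a methyl group at C-6.
Substituent prefixes are cited in alphabetical order (multiplying prefixes like di-/tri- are ignored for ordering).
Assembling the pieces gives 4-bromo-6-ethyl-6-methylnon-2-ene.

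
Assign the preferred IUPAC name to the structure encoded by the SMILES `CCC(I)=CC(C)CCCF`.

8-fluoro-3-iodo-5-methyloct-3-ene

Counting along the main chain through the multiple bond gives 8 carbons: the parent is octane.
There is one C=C double bond, indicated by the ending -ene.
Choose the numbering such that numbering from this end puts the double bond at C-3 rather than C-5.
That gives the double bond between C-3 and C-4; a fluoro group at C-8; an iodo group at C-3; a methyl group at C-5.
Substituent prefixes are cited in alphabetical order (multiplying prefixes like di-/tri- are ignored for ordering).
Assembling the pieces gives 8-fluoro-3-iodo-5-methyloct-3-ene.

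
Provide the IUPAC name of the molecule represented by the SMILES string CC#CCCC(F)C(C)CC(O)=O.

The longest chain bearing the –COOH group and the multiple bond is 9 carbons long (nonane).
The principal characteristic group is a carboxylic acid (terminal –COOH), named with the suffix -oic acid.
A C≡C triple bond in the chain gives the infix -yne-.
The numbering direction is chosen so that the carboxylic acid carbon is C-1 by definition.
This places the triple bond between C-7 and C-8; a fluoro group at C-4; a methyl group at C-3.
The substituents are ordered alphabetically, ignoring any di-/tri- multipliers.
Assembling the pieces gives 4-fluoro-3-methylnon-7-ynoic acid.

4-fluoro-3-methylnon-7-ynoic acid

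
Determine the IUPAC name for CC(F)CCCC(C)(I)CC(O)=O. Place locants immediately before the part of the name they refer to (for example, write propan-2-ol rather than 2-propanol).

7-fluoro-3-iodo-3-methyloctanoic acid

The longest carbon chain that includes the –COOH group has 8 carbons, so the parent hydride is octane.
The highest-priority functional group is a carboxylic acid (terminal –COOH), so the name ends in -oic acid.
Number the chain so that the carboxylic acid carbon is C-1 by definition.
This places a fluoro group at C-7; an iodo group at C-3; a methyl group at C-3.
Substituent prefixes are cited in alphabetical order (multiplying prefixes like di-/tri- are ignored for ordering).
Putting it together: 7-fluoro-3-iodo-3-methyloctanoic acid.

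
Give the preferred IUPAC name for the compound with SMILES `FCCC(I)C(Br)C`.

The parent chain contains 5 carbons (pentane).
Choose the numbering such that the substituent locant set {1,3,4} is lower than {2,3,5} at the first point of difference.
That gives a bromo group at C-4; a fluoro group at C-1; an iodo group at C-3.
Substituent prefixes are cited in alphabetical order (multiplying prefixes like di-/tri- are ignored for ordering).
Putting it together: 4-bromo-1-fluoro-3-iodopentane.

4-bromo-1-fluoro-3-iodopentane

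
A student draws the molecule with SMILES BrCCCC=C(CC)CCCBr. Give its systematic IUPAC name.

Counting along the main chain through the multiple bond gives 8 carbons: the parent is octane.
The chain contains a C=C double bond, so the unsaturation ending is -ene.
Number the chain so that the substituent locant set {1,4,8} is lower than {1,5,8} at the first point of difference.
That gives the double bond between C-4 and C-5; bromo groups at C-1 and C-8; an ethyl group at C-4.
The substituents are ordered alphabetically, ignoring any di-/tri- multipliers.
Putting it together: 1,8-dibromo-4-ethyloct-4-ene.

1,8-dibromo-4-ethyloct-4-ene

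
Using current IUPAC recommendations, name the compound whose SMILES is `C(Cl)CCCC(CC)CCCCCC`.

1-chloro-5-ethylundecane

The longest continuous carbon chain has 11 atoms, so the parent hydride is undecane.
Choose the numbering such that the substituent locant set {1,5} is lower than {7,11} at the first point of difference.
That gives a chloro group at C-1; an ethyl group at C-5.
Prefixes are listed alphabetically: chloro, ethyl.
The name is 1-chloro-5-ethylundecane.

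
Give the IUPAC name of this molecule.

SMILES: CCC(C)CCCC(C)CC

3,7-dimethylnonane

The longest carbon chain is 9 atoms: the parent is nonane.
Numbering from either end gives identical locants here.
That gives methyl groups at C-3 and C-7.
Putting it together: 3,7-dimethylnonane.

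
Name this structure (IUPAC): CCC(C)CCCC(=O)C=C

7-methylnon-1-en-3-one

The longest carbon chain that includes the carbonyl and the multiple bond has 9 carbons, so the parent hydride is nonane.
The highest-priority functional group is a ketone (C=O on an internal carbon), so the name ends in -one.
The chain contains a C=C double bond, so the unsaturation ending is -ene.
Choose the numbering such that numbering from this end puts the carbonyl group at C-3 rather than C-7.
With this numbering: the carbonyl at C-3; the double bond between C-1 and C-2; a methyl group at C-7.
Putting it together: 7-methylnon-1-en-3-one.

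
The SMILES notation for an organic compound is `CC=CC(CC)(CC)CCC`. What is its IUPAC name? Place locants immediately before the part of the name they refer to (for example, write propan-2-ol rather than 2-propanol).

4,4-diethylhept-2-ene

The longest chain bearing the multiple bond is 7 carbons long (heptane).
There is one C=C double bond, indicated by the ending -ene.
Choose the numbering such that numbering from this end puts the double bond at C-2 rather than C-5.
This places the double bond between C-2 and C-3; two ethyl groups at C-4.
Assembling the pieces gives 4,4-diethylhept-2-ene.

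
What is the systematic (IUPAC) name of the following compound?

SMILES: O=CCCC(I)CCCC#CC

4-iododec-8-ynal

The longest carbon chain that includes the –CHO group and the multiple bond has 10 carbons, so the parent hydride is decane.
An aldehyde (terminal –CHO) is the principal characteristic group, giving the suffix -al.
A C≡C triple bond in the chain gives the infix -yne-.
Number the chain so that the aldehyde carbon is C-1 by definition.
With this numbering: the triple bond between C-8 and C-9; an iodo group at C-4.
Putting it together: 4-iododec-8-ynal.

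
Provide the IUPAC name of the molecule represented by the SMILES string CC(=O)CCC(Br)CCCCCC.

5-bromoundecan-2-one

The longest chain bearing the carbonyl is 11 carbons long (undecane).
The principal characteristic group is a ketone (C=O on an internal carbon), named with the suffix -one.
Choose the numbering such that numbering from this end puts the carbonyl group at C-2 rather than C-10.
With this numbering: the carbonyl at C-2; a bromo group at C-5.
Putting it together: 5-bromoundecan-2-one.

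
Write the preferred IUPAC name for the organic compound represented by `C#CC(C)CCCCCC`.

Counting along the main chain through the multiple bond gives 9 carbons: the parent is nonane.
A C≡C triple bond in the chain gives the infix -yne-.
Choose the numbering such that numbering from this end puts the triple bond at C-1 rather than C-8.
This places the triple bond between C-1 and C-2; a methyl group at C-3.
Putting it together: 3-methylnon-1-yne.

3-methylnon-1-yne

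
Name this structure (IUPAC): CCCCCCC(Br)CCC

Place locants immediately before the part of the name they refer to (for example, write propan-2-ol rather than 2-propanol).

4-bromodecane

The parent chain contains 10 carbons (decane).
Number the chain so that the substituent locant set {4} is lower than {7} at the first point of difference.
That gives a bromo group at C-4.
Assembling the pieces gives 4-bromodecane.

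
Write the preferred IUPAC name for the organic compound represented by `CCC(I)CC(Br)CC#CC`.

5-bromo-7-iodonon-2-yne

The longest chain bearing the multiple bond is 9 carbons long (nonane).
A C≡C triple bond in the chain gives the infix -yne-.
The numbering direction is chosen so that numbering from this end puts the triple bond at C-2 rather than C-7.
With this numbering: the triple bond between C-2 and C-3; a bromo group at C-5; an iodo group at C-7.
The substituents are ordered alphabetically, ignoring any di-/tri- multipliers.
The name is 5-bromo-7-iodonon-2-yne.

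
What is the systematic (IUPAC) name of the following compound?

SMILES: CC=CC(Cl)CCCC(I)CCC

4-chloro-8-iodoundec-2-ene

The longest carbon chain that includes the multiple bond has 11 carbons, so the parent hydride is undecane.
There is one C=C double bond, indicated by the ending -ene.
Choose the numbering such that numbering from this end puts the double bond at C-2 rather than C-9.
This places the double bond between C-2 and C-3; a chloro group at C-4; an iodo group at C-8.
The substituents are ordered alphabetically, ignoring any di-/tri- multipliers.
Putting it together: 4-chloro-8-iodoundec-2-ene.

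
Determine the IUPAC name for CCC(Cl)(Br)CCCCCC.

3-bromo-3-chlorononane

The parent chain contains 9 carbons (nonane).
The numbering direction is chosen so that the substituent locant set {3,3} is lower than {7,7} at the first point of difference.
That gives a bromo group at C-3; a chloro group at C-3.
The substituents are ordered alphabetically, ignoring any di-/tri- multipliers.
Putting it together: 3-bromo-3-chlorononane.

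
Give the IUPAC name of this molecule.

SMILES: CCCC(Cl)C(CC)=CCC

5-chloro-4-ethyloct-3-ene

The longest carbon chain that includes the multiple bond has 8 carbons, so the parent hydride is octane.
There is one C=C double bond, indicated by the ending -ene.
The numbering direction is chosen so that numbering from this end puts the double bond at C-3 rather than C-5.
This places the double bond between C-3 and C-4; a chloro group at C-5; an ethyl group at C-4.
Substituent prefixes are cited in alphabetical order (multiplying prefixes like di-/tri- are ignored for ordering).
Putting it together: 5-chloro-4-ethyloct-3-ene.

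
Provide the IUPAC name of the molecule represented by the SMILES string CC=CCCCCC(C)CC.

8-methyldec-2-ene

The longest chain bearing the multiple bond is 10 carbons long (decane).
There is one C=C double bond, indicated by the ending -ene.
The numbering direction is chosen so that numbering from this end puts the double bond at C-2 rather than C-8.
This places the double bond between C-2 and C-3; a methyl group at C-8.
Assembling the pieces gives 8-methyldec-2-ene.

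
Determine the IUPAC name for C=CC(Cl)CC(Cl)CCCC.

3,5-dichloronon-1-ene

The longest chain bearing the multiple bond is 9 carbons long (nonane).
The chain contains a C=C double bond, so the unsaturation ending is -ene.
The numbering direction is chosen so that numbering from this end puts the double bond at C-1 rather than C-8.
With this numbering: the double bond between C-1 and C-2; chloro groups at C-3 and C-5.
Assembling the pieces gives 3,5-dichloronon-1-ene.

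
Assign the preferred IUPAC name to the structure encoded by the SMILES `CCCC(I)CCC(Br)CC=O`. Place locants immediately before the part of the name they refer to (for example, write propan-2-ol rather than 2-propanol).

3-bromo-6-iodononanal

The longest carbon chain that includes the –CHO group has 9 carbons, so the parent hydride is nonane.
The highest-priority functional group is an aldehyde (terminal –CHO), so the name ends in -al.
Choose the numbering such that the aldehyde carbon is C-1 by definition.
This places a bromo group at C-3; an iodo group at C-6.
Substituent prefixes are cited in alphabetical order (multiplying prefixes like di-/tri- are ignored for ordering).
Assembling the pieces gives 3-bromo-6-iodononanal.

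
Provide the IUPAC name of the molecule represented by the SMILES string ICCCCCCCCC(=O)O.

The longest carbon chain that includes the –COOH group has 9 carbons, so the parent hydride is nonane.
The highest-priority functional group is a carboxylic acid (terminal –COOH), so the name ends in -oic acid.
Number the chain so that the carboxylic acid carbon is C-1 by definition.
This places an iodo group at C-9.
Putting it together: 9-iodononanoic acid.

9-iodononanoic acid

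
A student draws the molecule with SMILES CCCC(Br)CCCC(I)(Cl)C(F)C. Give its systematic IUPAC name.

7-bromo-3-chloro-2-fluoro-3-iododecane

The longest carbon chain is 10 atoms: the parent is decane.
Number the chain so that the substituent locant set {2,3,3,7} is lower than {4,8,8,9} at the first point of difference.
This places a bromo group at C-7; a chloro group at C-3; a fluoro group at C-2; an iodo group at C-3.
Prefixes are listed alphabetically: bromo, chloro, fluoro, iodo.
Putting it together: 7-bromo-3-chloro-2-fluoro-3-iododecane.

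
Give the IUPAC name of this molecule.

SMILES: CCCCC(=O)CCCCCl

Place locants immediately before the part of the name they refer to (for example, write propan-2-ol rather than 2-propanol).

1-chlorononan-5-one

The longest carbon chain that includes the carbonyl has 9 carbons, so the parent hydride is nonane.
The principal characteristic group is a ketone (C=O on an internal carbon), named with the suffix -one.
Number the chain so that the substituent locant set {1} is lower than {9} at the first point of difference.
That gives the carbonyl at C-5; a chloro group at C-1.
Putting it together: 1-chlorononan-5-one.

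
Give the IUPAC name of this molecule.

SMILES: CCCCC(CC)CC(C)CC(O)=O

The longest chain bearing the –COOH group is 9 carbons long (nonane).
The principal characteristic group is a carboxylic acid (terminal –COOH), named with the suffix -oic acid.
Choose the numbering such that the carboxylic acid carbon is C-1 by definition.
This places an ethyl group at C-5; a methyl group at C-3.
Prefixes are listed alphabetically: ethyl, methyl.
Putting it together: 5-ethyl-3-methylnonanoic acid.

5-ethyl-3-methylnonanoic acid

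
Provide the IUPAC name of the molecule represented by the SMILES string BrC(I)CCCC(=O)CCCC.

1-bromo-1-iodononan-5-one

Counting along the main chain through the carbonyl gives 9 carbons: the parent is nonane.
The principal characteristic group is a ketone (C=O on an internal carbon), named with the suffix -one.
Number the chain so that the substituent locant set {1,1} is lower than {9,9} at the first point of difference.
This places the carbonyl at C-5; a bromo group at C-1; an iodo group at C-1.
The substituents are ordered alphabetically, ignoring any di-/tri- multipliers.
Assembling the pieces gives 1-bromo-1-iodononan-5-one.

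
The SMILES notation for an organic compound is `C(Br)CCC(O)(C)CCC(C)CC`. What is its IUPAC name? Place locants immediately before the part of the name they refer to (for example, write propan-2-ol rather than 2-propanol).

1-bromo-4,7-dimethylnonan-4-ol

The longest carbon chain that includes the –OH group has 9 carbons, so the parent hydride is nonane.
An alcohol (–OH) is the principal characteristic group, giving the suffix -ol.
Number the chain so that numbering from this end puts the hydroxyl group at C-4 rather than C-6.
That gives the hydroxyl at C-4; a bromo group at C-1; methyl groups at C-4 and C-7.
Prefixes are listed alphabetically: bromo, methyl.
Putting it together: 1-bromo-4,7-dimethylnonan-4-ol.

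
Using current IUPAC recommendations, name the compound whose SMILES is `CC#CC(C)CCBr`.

6-bromo-4-methylhex-2-yne

Counting along the main chain through the multiple bond gives 6 carbons: the parent is hexane.
There is one C≡C triple bond, indicated by the ending -yne.
The numbering direction is chosen so that numbering from this end puts the triple bond at C-2 rather than C-4.
That gives the triple bond between C-2 and C-3; a bromo group at C-6; a methyl group at C-4.
Prefixes are listed alphabetically: bromo, methyl.
Assembling the pieces gives 6-bromo-4-methylhex-2-yne.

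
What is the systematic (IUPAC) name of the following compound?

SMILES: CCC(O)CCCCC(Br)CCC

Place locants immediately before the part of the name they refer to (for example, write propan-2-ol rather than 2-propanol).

8-bromoundecan-3-ol

Counting along the main chain through the –OH group gives 11 carbons: the parent is undecane.
The highest-priority functional group is an alcohol (–OH), so the name ends in -ol.
Number the chain so that numbering from this end puts the hydroxyl group at C-3 rather than C-9.
That gives the hydroxyl at C-3; a bromo group at C-8.
Assembling the pieces gives 8-bromoundecan-3-ol.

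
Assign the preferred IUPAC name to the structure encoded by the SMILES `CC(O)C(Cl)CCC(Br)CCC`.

The longest chain bearing the –OH group is 9 carbons long (nonane).
The principal characteristic group is an alcohol (–OH), named with the suffix -ol.
Number the chain so that numbering from this end puts the hydroxyl group at C-2 rather than C-8.
With this numbering: the hydroxyl at C-2; a bromo group at C-6; a chloro group at C-3.
Substituent prefixes are cited in alphabetical order (multiplying prefixes like di-/tri- are ignored for ordering).
Assembling the pieces gives 6-bromo-3-chlorononan-2-ol.

6-bromo-3-chlorononan-2-ol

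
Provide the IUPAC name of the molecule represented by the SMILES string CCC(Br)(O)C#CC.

3-bromohex-4-yn-3-ol

The longest chain bearing the –OH group and the multiple bond is 6 carbons long (hexane).
The principal characteristic group is an alcohol (–OH), named with the suffix -ol.
The chain contains a C≡C triple bond, so the unsaturation ending is -yne.
The numbering direction is chosen so that numbering from this end puts the hydroxyl group at C-3 rather than C-4.
That gives the hydroxyl at C-3; the triple bond between C-4 and C-5; a bromo group at C-3.
The name is 3-bromohex-4-yn-3-ol.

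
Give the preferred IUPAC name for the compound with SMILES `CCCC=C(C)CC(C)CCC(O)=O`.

The longest carbon chain that includes the –COOH group and the multiple bond has 10 carbons, so the parent hydride is decane.
The principal characteristic group is a carboxylic acid (terminal –COOH), named with the suffix -oic acid.
The chain contains a C=C double bond, so the unsaturation ending is -ene.
The numbering direction is chosen so that the carboxylic acid carbon is C-1 by definition.
With this numbering: the double bond between C-6 and C-7; methyl groups at C-4 and C-6.
Putting it together: 4,6-dimethyldec-6-enoic acid.

4,6-dimethyldec-6-enoic acid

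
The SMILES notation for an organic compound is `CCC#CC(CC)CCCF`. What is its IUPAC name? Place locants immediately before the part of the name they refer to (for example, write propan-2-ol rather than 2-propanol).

5-ethyl-8-fluorooct-3-yne

Counting along the main chain through the multiple bond gives 8 carbons: the parent is octane.
The chain contains a C≡C triple bond, so the unsaturation ending is -yne.
Number the chain so that numbering from this end puts the triple bond at C-3 rather than C-5.
That gives the triple bond between C-3 and C-4; an ethyl group at C-5; a fluoro group at C-8.
Prefixes are listed alphabetically: ethyl, fluoro.
The name is 5-ethyl-8-fluorooct-3-yne.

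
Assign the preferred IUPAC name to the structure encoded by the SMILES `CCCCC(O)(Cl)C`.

The longest chain bearing the –OH group is 6 carbons long (hexane).
An alcohol (–OH) is the principal characteristic group, giving the suffix -ol.
The numbering direction is chosen so that numbering from this end puts the hydroxyl group at C-2 rather than C-5.
This places the hydroxyl at C-2; a chloro group at C-2.
Assembling the pieces gives 2-chlorohexan-2-ol.

2-chlorohexan-2-ol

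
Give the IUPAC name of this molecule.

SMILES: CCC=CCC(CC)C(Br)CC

7-bromo-6-ethylnon-3-ene

The longest chain bearing the multiple bond is 9 carbons long (nonane).
The chain contains a C=C double bond, so the unsaturation ending is -ene.
The numbering direction is chosen so that numbering from this end puts the double bond at C-3 rather than C-6.
This places the double bond between C-3 and C-4; a bromo group at C-7; an ethyl group at C-6.
Prefixes are listed alphabetically: bromo, ethyl.
Putting it together: 7-bromo-6-ethylnon-3-ene.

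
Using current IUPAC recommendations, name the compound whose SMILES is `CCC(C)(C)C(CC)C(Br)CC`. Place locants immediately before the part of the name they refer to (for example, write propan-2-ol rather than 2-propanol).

The parent chain contains 7 carbons (heptane).
The numbering direction is chosen so that the substituent locant set {3,3,4,5} is lower than {3,4,5,5} at the first point of difference.
This places a bromo group at C-5; an ethyl group at C-4; two methyl groups at C-3.
Prefixes are listed alphabetically: bromo, ethyl, methyl.
The name is 5-bromo-4-ethyl-3,3-dimethylheptane.

5-bromo-4-ethyl-3,3-dimethylheptane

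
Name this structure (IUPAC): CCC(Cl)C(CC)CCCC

3-chloro-4-ethyloctane

The parent chain contains 8 carbons (octane).
The numbering direction is chosen so that the substituent locant set {3,4} is lower than {5,6} at the first point of difference.
With this numbering: a chloro group at C-3; an ethyl group at C-4.
The substituents are ordered alphabetically, ignoring any di-/tri- multipliers.
Assembling the pieces gives 3-chloro-4-ethyloctane.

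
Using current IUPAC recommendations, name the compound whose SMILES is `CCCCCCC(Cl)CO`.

Counting along the main chain through the –OH group gives 8 carbons: the parent is octane.
The highest-priority functional group is an alcohol (–OH), so the name ends in -ol.
Choose the numbering such that numbering from this end puts the hydroxyl group at C-1 rather than C-8.
That gives the hydroxyl at C-1; a chloro group at C-2.
The name is 2-chlorooctan-1-ol.

2-chlorooctan-1-ol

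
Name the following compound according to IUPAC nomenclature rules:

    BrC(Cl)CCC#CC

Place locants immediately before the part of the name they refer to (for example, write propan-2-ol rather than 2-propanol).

The longest carbon chain that includes the multiple bond has 6 carbons, so the parent hydride is hexane.
There is one C≡C triple bond, indicated by the ending -yne.
Number the chain so that numbering from this end puts the triple bond at C-2 rather than C-4.
With this numbering: the triple bond between C-2 and C-3; a bromo group at C-6; a chloro group at C-6.
The substituents are ordered alphabetically, ignoring any di-/tri- multipliers.
Putting it together: 6-bromo-6-chlorohex-2-yne.

6-bromo-6-chlorohex-2-yne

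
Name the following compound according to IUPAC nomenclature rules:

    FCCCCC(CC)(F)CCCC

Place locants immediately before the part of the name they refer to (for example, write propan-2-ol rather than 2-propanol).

The parent chain contains 9 carbons (nonane).
Number the chain so that the substituent locant set {1,5,5} is lower than {5,5,9} at the first point of difference.
That gives an ethyl group at C-5; fluoro groups at C-1 and C-5.
The substituents are ordered alphabetically, ignoring any di-/tri- multipliers.
Putting it together: 5-ethyl-1,5-difluorononane.

5-ethyl-1,5-difluorononane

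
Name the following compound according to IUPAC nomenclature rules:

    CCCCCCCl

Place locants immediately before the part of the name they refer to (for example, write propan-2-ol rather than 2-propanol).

1-chlorohexane

The longest carbon chain is 6 atoms: the parent is hexane.
The numbering direction is chosen so that the substituent locant set {1} is lower than {6} at the first point of difference.
This places a chloro group at C-1.
The name is 1-chlorohexane.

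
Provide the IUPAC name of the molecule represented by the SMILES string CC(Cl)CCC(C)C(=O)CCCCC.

2-chloro-5-methylundecan-6-one

Counting along the main chain through the carbonyl gives 11 carbons: the parent is undecane.
The highest-priority functional group is a ketone (C=O on an internal carbon), so the name ends in -one.
Number the chain so that the substituent locant set {2,5} is lower than {7,10} at the first point of difference.
That gives the carbonyl at C-6; a chloro group at C-2; a methyl group at C-5.
The substituents are ordered alphabetically, ignoring any di-/tri- multipliers.
Assembling the pieces gives 2-chloro-5-methylundecan-6-one.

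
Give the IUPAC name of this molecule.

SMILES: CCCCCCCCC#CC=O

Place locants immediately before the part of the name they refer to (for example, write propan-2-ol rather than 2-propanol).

undec-2-ynal

Counting along the main chain through the –CHO group and the multiple bond gives 11 carbons: the parent is undecane.
An aldehyde (terminal –CHO) is the principal characteristic group, giving the suffix -al.
There is one C≡C triple bond, indicated by the ending -yne.
Choose the numbering such that the aldehyde carbon is C-1 by definition.
This places the triple bond between C-2 and C-3.
The name is undec-2-ynal.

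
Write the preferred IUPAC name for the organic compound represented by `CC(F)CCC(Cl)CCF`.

The longest carbon chain is 7 atoms: the parent is heptane.
Choose the numbering such that the substituent locant set {1,3,6} is lower than {2,5,7} at the first point of difference.
With this numbering: a chloro group at C-3; fluoro groups at C-1 and C-6.
Substituent prefixes are cited in alphabetical order (multiplying prefixes like di-/tri- are ignored for ordering).
Putting it together: 3-chloro-1,6-difluoroheptane.

3-chloro-1,6-difluoroheptane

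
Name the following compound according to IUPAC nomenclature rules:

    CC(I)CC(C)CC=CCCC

The longest chain bearing the multiple bond is 10 carbons long (decane).
A C=C double bond in the chain gives the infix -ene-.
Number the chain so that numbering from this end puts the double bond at C-4 rather than C-6.
That gives the double bond between C-4 and C-5; an iodo group at C-9; a methyl group at C-7.
Prefixes are listed alphabetically: iodo, methyl.
The name is 9-iodo-7-methyldec-4-ene.

9-iodo-7-methyldec-4-ene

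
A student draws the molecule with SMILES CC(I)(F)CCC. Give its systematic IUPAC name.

2-fluoro-2-iodopentane

The longest carbon chain is 5 atoms: the parent is pentane.
Choose the numbering such that the substituent locant set {2,2} is lower than {4,4} at the first point of difference.
That gives a fluoro group at C-2; an iodo group at C-2.
The substituents are ordered alphabetically, ignoring any di-/tri- multipliers.
Putting it together: 2-fluoro-2-iodopentane.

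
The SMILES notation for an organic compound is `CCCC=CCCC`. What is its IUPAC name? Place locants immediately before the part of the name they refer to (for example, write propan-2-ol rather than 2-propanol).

oct-4-ene

The longest carbon chain that includes the multiple bond has 8 carbons, so the parent hydride is octane.
The chain contains a C=C double bond, so the unsaturation ending is -ene.
Both numbering directions give the same locant set; either may be used.
This places the double bond between C-4 and C-5.
Putting it together: oct-4-ene.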